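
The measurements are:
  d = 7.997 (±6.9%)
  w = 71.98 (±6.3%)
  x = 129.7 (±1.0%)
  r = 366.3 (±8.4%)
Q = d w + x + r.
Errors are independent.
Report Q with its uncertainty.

1072 ± 62.0

Let p = d·w = 575.6. δp/p = √((1·δd/d)² + (1·δw/w)²) = √(0.00476 + 0.00397) = 0.0934, so δp = 53.8.
Q = p + x + r: δQ = √(δp² + δx² + δr²) = √(2890 + 1.68 + 947) = 62.0
Q = 1072.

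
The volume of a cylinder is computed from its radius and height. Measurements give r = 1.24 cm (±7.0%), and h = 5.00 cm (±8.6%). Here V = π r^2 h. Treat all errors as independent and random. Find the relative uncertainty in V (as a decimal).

Each factor contributes (exponent × relative error)² to (δV/V)²:
  (2·δr/r)² = (2×0.0700)² = 0.0196;  (1·δh/h)² = (1×0.0860)² = 0.00740
δV/V = √(0.0270) = 0.164

0.164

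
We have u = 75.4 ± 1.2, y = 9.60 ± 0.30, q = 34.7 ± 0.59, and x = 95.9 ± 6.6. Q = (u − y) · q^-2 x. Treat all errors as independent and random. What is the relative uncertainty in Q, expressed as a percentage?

Let w = u − y = 65.8. δw = √(δu² + δy²) = √(1.44 + 0.0900) = 1.24, so δw/w = 0.0188.
Q is then a monomial in w, q, x:
δQ/Q = √((δw/w)² + (-2·δq/q)² + (1·δx/x)²) = √(0.000353 + 0.00116 + 0.00474) = 0.0790

7.90%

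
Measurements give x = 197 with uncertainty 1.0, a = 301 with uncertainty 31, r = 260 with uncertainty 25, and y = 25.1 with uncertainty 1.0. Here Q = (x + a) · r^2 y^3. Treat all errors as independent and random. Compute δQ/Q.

Let u = x + a = 498. δu = √(δx² + δa²) = √(1.00 + 961) = 31.0, so δu/u = 0.0623.
Q is then a monomial in u, r, y:
δQ/Q = √((δu/u)² + (2·δr/r)² + (3·δy/y)²) = √(0.00388 + 0.0370 + 0.0143) = 0.235

0.235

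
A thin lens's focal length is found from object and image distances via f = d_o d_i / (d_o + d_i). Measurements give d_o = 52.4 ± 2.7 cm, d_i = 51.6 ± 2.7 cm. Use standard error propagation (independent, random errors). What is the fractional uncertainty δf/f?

∂f/∂d_o = (d_i/(d_o+d_i))² = 0.246;  ∂f/∂d_i = (d_o/(d_o+d_i))² = 0.254
δf = √((∂f/∂d_o · δd_o)² + (∂f/∂d_i · δd_i)²) = √(0.442 + 0.470) = 0.955 cm
f = 26.0 cm, so δf/f = 0.955/26.0 = 0.0367.

0.0367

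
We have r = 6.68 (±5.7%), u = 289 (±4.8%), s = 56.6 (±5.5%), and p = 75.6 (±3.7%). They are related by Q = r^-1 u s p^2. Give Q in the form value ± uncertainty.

Each factor contributes (exponent × relative error)² to (δQ/Q)²:
  (-1·δr/r)² = (-1×0.0570)² = 0.00325;  (1·δu/u)² = (1×0.0480)² = 0.00230;  (1·δs/s)² = (1×0.0550)² = 0.00302;  (2·δp/p)² = (2×0.0370)² = 0.00548
δQ/Q = √(0.0141) = 0.119
Q = 1.4e+07, so δQ = 0.119 × 1.4e+07 = 1.66e+06.

(1.40 ± 0.166) × 10^7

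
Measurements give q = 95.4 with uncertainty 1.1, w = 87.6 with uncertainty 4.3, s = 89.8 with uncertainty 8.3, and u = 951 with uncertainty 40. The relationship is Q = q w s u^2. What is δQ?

Since Q is a product/quotient, work with relative uncertainties:
  (1·δq/q)² = (1×0.0115)² = 0.000133;  (1·δw/w)² = (1×0.0491)² = 0.00241;  (1·δs/s)² = (1×0.0924)² = 0.00854;  (2·δu/u)² = (2×0.0421)² = 0.00708
δQ/Q = √(0.0182) = 0.135
Q = 6.79e+11, so δQ = 0.135 × 6.79e+11 = 9.15e+10.

9.15e+10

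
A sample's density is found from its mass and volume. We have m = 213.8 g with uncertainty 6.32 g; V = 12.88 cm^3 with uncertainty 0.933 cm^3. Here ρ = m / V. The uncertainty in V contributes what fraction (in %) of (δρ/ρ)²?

(δρ/ρ)² = (1·δm/m)² + (-1·δV/V)²
  m term: (1×0.0296)² = 0.000874
  V term: (-1×0.0724)² = 0.00525
Total = 0.00612. Share from V = 0.00525/0.00612 = 0.857.

85.7%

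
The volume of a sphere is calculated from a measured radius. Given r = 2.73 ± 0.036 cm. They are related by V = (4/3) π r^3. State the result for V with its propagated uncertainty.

85.2 ± 3.37 cm^3

Each factor contributes (exponent × relative error)² to (δV/V)²:
  (3·δr/r)² = (3×0.0132)² = 0.00157
δV/V = √(0.00157) = 0.0396
V = 85.2 cm^3, so δV = 0.0396 × 85.2 = 3.37 cm^3.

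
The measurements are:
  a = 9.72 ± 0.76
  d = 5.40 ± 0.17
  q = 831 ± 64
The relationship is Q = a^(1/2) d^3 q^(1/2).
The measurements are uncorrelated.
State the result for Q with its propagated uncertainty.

For a monomial Q ∝ a^(1/2), d^3, q^(1/2), fractional errors add in quadrature:
  (½·δa/a)² = (0.5×0.0782)² = 0.00153;  (3·δd/d)² = (3×0.0315)² = 0.00892;  (½·δq/q)² = (0.5×0.0770)² = 0.00148
δQ/Q = √(0.0119) = 0.109
Q = 14200, so δQ = 0.109 × 14200 = 1550.

14200 ± 1550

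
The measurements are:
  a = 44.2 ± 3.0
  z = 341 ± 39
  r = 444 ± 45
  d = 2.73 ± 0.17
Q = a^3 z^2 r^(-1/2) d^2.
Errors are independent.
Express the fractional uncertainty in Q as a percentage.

33.4%

Relative error in a monomial: (δQ/Q)² = Σ (nᵢ · δxᵢ/xᵢ)².
  (3·δa/a)² = (3×0.0679)² = 0.0415;  (2·δz/z)² = (2×0.114)² = 0.0523;  (−½·δr/r)² = (-0.5×0.101)² = 0.00257;  (2·δd/d)² = (2×0.0623)² = 0.0155
δQ/Q = √(0.112) = 0.334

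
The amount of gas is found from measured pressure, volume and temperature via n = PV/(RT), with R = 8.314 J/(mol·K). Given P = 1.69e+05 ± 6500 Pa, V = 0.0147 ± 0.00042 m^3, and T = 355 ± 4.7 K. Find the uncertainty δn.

Each factor contributes (exponent × relative error)² to (δn/n)²:
  (1·δP/P)² = (1×0.0385)² = 0.00148;  (1·δV/V)² = (1×0.0286)² = 0.000816;  (-1·δT/T)² = (-1×0.0132)² = 0.000175
δn/n = √(0.00247) = 0.0497
n = 0.842 mol, so δn = 0.0497 × 0.842 = 0.0418 mol.

0.0418 mol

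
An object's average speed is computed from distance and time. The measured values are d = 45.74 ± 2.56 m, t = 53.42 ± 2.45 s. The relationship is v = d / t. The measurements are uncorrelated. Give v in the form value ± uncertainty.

Since v is a product/quotient, work with relative uncertainties:
  (1·δd/d)² = (1×0.0560)² = 0.00313;  (-1·δt/t)² = (-1×0.0459)² = 0.00210
δv/v = √(0.00524) = 0.0724
v = 0.8562 m/s, so δv = 0.0724 × 0.8562 = 0.0620 m/s.

0.8562 ± 0.0620 m/s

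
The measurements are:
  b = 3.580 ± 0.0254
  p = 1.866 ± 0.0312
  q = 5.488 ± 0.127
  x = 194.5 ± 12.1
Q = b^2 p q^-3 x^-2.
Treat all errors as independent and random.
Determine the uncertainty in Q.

5.51e-07

Relative error in a monomial: (δQ/Q)² = Σ (nᵢ · δxᵢ/xᵢ)².
  (2·δb/b)² = (2×0.00709)² = 0.000201;  (1·δp/p)² = (1×0.0167)² = 0.000280;  (-3·δq/q)² = (-3×0.0231)² = 0.00482;  (-2·δx/x)² = (-2×0.0622)² = 0.0155
δQ/Q = √(0.0208) = 0.144
Q = 3.825e-06, so δQ = 0.144 × 3.825e-06 = 5.51e-07.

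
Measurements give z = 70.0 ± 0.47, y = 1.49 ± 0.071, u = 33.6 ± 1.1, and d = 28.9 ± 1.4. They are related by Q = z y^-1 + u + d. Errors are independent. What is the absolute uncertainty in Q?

2.88

Let p = z·y^-1 = 47.0. δp/p = √((1·δz/z)² + (-1·δy/y)²) = √(4.51e-05 + 0.00227) = 0.0481, so δp = 2.26.
Q = p + u + d: δQ = √(δp² + δu² + δd²) = √(5.11 + 1.21 + 1.96) = 2.88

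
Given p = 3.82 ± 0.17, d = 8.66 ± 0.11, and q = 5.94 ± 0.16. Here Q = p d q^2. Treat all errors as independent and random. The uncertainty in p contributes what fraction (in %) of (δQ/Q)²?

(δQ/Q)² = (1·δp/p)² + (1·δd/d)² + (2·δq/q)²
  p term: (1×0.0445)² = 0.00198
  d term: (1×0.0127)² = 0.000161
  q term: (2×0.0269)² = 0.00290
Total = 0.00504. Share from p = 0.00198/0.00504 = 0.393.

39.3%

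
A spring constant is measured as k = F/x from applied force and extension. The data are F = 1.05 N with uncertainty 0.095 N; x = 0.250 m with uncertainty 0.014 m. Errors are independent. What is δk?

0.447 N/m

Products/powers → add relative errors in quadrature, weighted by exponent:
  (1·δF/F)² = (1×0.0905)² = 0.00819;  (-1·δx/x)² = (-1×0.0560)² = 0.00314
δk/k = √(0.0113) = 0.106
k = 4.20 N/m, so δk = 0.106 × 4.20 = 0.447 N/m.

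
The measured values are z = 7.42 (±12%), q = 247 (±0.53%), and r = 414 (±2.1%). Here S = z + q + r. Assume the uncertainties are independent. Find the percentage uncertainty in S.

Absolute uncertainties add in quadrature for a linear combination:
  (δz)² = 0.793;  (δq)² = 1.71;  (δr)² = 75.6
δS = √(78.1) = 8.84
S = 668, so δS/S = 8.84/668 = 0.0132.

1.32%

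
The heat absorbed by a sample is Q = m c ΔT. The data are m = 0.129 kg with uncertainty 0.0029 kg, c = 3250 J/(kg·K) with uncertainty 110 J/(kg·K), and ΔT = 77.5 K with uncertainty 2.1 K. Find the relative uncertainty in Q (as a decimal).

Since Q is a product/quotient, work with relative uncertainties:
  (1·δm/m)² = (1×0.0225)² = 0.000505;  (1·δc/c)² = (1×0.0338)² = 0.00115;  (1·δΔT/ΔT)² = (1×0.0271)² = 0.000734
δQ/Q = √(0.00239) = 0.0488

0.0488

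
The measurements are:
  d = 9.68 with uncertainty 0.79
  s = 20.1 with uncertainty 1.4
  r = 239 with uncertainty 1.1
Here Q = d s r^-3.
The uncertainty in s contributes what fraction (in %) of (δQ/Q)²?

(δQ/Q)² = (1·δd/d)² + (1·δs/s)² + (-3·δr/r)²
  d term: (1×0.0816)² = 0.00666
  s term: (1×0.0697)² = 0.00485
  r term: (-3×0.00460)² = 0.000191
Total = 0.0117. Share from s = 0.00485/0.0117 = 0.415.

41.5%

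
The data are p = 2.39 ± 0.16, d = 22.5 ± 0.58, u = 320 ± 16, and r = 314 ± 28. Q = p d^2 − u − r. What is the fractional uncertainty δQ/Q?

0.186

Let w = p·d^2 = 1210. δw/w = √((1·δp/p)² + (2·δd/d)²) = √(0.00448 + 0.00266) = 0.0845, so δw = 102.
Q = w − u − r: δQ = √(δw² + δu² + δr²) = √(10500 + 256 + 784) = 107
Q = 576, so δQ/Q = 107/576 = 0.186.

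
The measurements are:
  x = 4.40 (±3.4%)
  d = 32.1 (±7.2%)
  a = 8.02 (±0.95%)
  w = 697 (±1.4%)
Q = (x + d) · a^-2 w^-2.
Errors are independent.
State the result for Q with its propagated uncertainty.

Let u = x + d = 36.5. δu = √(δx² + δd²) = √(0.0224 + 5.34) = 2.32, so δu/u = 0.0635.
Q is then a monomial in u, a, w:
δQ/Q = √((δu/u)² + (-2·δa/a)² + (-2·δw/w)²) = √(0.00403 + 0.000361 + 0.000784) = 0.0719
Q = 1.17e-06, so δQ = 0.0719 × 1.17e-06 = 8.4e-08.

(1.17 ± 0.0840) × 10^-6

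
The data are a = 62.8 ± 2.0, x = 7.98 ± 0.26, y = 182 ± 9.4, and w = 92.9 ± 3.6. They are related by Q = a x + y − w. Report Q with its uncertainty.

590 ± 25.0

Let p = a·x = 501. δp/p = √((1·δa/a)² + (1·δx/x)²) = √(0.00101 + 0.00106) = 0.0456, so δp = 22.8.
Q = p + y − w: δQ = √(δp² + δy² + δw²) = √(521 + 88.4 + 13.0) = 25.0
Q = 590.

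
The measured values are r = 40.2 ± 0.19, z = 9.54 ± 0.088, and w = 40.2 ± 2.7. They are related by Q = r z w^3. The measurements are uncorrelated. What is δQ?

Since Q is a product/quotient, work with relative uncertainties:
  (1·δr/r)² = (1×0.00473)² = 2.23e-05;  (1·δz/z)² = (1×0.00922)² = 8.51e-05;  (3·δw/w)² = (3×0.0672)² = 0.0406
δQ/Q = √(0.0407) = 0.202
Q = 2.49e+07, so δQ = 0.202 × 2.49e+07 = 5.03e+06.

5.03e+06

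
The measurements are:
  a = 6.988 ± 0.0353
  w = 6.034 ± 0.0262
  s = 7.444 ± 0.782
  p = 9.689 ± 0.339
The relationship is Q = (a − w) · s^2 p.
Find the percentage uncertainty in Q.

21.8%

Let u = a − w = 0.9540. δu = √(δa² + δw²) = √(0.00125 + 0.000686) = 0.0440, so δu/u = 0.0461.
Q is then a monomial in u, s, p:
δQ/Q = √((δu/u)² + (2·δs/s)² + (1·δp/p)²) = √(0.00212 + 0.0441 + 0.00122) = 0.218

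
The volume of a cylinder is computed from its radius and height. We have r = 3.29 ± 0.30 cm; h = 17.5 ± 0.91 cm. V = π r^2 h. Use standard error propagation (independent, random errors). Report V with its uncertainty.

595 ± 113 cm^3

V is a product of powers, so relative uncertainties combine in quadrature:
  (2·δr/r)² = (2×0.0912)² = 0.0333;  (1·δh/h)² = (1×0.0520)² = 0.00270
δV/V = √(0.0360) = 0.190
V = 595 cm^3, so δV = 0.190 × 595 = 113 cm^3.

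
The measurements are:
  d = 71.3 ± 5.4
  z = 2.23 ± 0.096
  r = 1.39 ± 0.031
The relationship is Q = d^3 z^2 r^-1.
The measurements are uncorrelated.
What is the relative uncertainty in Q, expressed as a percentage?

Each factor contributes (exponent × relative error)² to (δQ/Q)²:
  (3·δd/d)² = (3×0.0757)² = 0.0516;  (2·δz/z)² = (2×0.0430)² = 0.00741;  (-1·δr/r)² = (-1×0.0223)² = 0.000497
δQ/Q = √(0.0595) = 0.244

24.4%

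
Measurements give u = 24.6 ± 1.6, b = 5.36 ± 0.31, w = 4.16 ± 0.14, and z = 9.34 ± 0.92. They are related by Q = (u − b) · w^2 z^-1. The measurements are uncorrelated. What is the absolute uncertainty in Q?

Let h = u − b = 19.2. δh = √(δu² + δb²) = √(2.56 + 0.0961) = 1.63, so δh/h = 0.0847.
Q is then a monomial in h, w, z:
δQ/Q = √((δh/h)² + (2·δw/w)² + (-1·δz/z)²) = √(0.00718 + 0.00453 + 0.00970) = 0.146
Q = 35.6, so δQ = 0.146 × 35.6 = 5.22.

5.22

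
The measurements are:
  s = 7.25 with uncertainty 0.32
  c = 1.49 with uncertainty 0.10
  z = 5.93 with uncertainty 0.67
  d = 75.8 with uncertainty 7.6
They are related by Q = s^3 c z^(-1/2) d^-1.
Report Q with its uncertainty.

3.08 ± 0.578

Each factor contributes (exponent × relative error)² to (δQ/Q)²:
  (3·δs/s)² = (3×0.0441)² = 0.0175;  (1·δc/c)² = (1×0.0671)² = 0.00450;  (−½·δz/z)² = (-0.5×0.113)² = 0.00319;  (-1·δd/d)² = (-1×0.100)² = 0.0101
δQ/Q = √(0.0353) = 0.188
Q = 3.08, so δQ = 0.188 × 3.08 = 0.578.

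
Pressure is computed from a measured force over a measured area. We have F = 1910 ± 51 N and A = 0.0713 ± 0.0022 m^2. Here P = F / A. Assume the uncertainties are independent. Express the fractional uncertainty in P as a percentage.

Each factor contributes (exponent × relative error)² to (δP/P)²:
  (1·δF/F)² = (1×0.0267)² = 0.000713;  (-1·δA/A)² = (-1×0.0309)² = 0.000952
δP/P = √(0.00167) = 0.0408

4.08%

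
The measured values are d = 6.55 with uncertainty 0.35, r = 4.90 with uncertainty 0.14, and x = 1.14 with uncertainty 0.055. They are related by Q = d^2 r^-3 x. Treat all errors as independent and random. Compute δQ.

Each factor contributes (exponent × relative error)² to (δQ/Q)²:
  (2·δd/d)² = (2×0.0534)² = 0.0114;  (-3·δr/r)² = (-3×0.0286)² = 0.00735;  (1·δx/x)² = (1×0.0482)² = 0.00233
δQ/Q = √(0.0211) = 0.145
Q = 0.416, so δQ = 0.145 × 0.416 = 0.0604.

0.0604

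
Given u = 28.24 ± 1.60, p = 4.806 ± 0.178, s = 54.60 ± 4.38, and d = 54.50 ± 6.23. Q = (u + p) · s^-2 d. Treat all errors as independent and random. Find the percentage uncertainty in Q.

Let w = u + p = 33.05. δw = √(δu² + δp²) = √(2.56 + 0.0317) = 1.61, so δw/w = 0.0487.
Q is then a monomial in w, s, d:
δQ/Q = √((δw/w)² + (-2·δs/s)² + (1·δd/d)²) = √(0.00237 + 0.0257 + 0.0131) = 0.203

20.3%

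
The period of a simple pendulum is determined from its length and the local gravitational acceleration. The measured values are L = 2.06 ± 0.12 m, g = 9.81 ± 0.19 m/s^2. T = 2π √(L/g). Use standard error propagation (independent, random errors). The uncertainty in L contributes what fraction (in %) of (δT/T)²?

90.0%

(δT/T)² = (½·δL/L)² + (−½·δg/g)²
  L term: (0.5×0.0583)² = 0.000848
  g term: (-0.5×0.0194)² = 9.38e-05
Total = 0.000942. Share from L = 0.000848/0.000942 = 0.900.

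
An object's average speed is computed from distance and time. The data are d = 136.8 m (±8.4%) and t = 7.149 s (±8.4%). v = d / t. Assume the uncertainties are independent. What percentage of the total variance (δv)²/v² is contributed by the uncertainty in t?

50.0%

(δv/v)² = (1·δd/d)² + (-1·δt/t)²
  d term: (1×0.0840)² = 0.00706
  t term: (-1×0.0840)² = 0.00706
Total = 0.0141. Share from t = 0.00706/0.0141 = 0.500.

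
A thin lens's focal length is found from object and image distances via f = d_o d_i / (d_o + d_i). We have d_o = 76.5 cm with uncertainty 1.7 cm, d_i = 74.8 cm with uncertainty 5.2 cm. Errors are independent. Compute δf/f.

0.0368

∂f/∂d_o = (d_i/(d_o+d_i))² = 0.244;  ∂f/∂d_i = (d_o/(d_o+d_i))² = 0.256
δf = √((∂f/∂d_o · δd_o)² + (∂f/∂d_i · δd_i)²) = √(0.173 + 1.77) = 1.39 cm
f = 37.8 cm, so δf/f = 1.39/37.8 = 0.0368.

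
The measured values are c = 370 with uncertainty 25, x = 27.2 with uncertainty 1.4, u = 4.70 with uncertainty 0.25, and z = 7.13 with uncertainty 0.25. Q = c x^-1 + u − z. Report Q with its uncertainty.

11.2 ± 1.21

Let p = c·x^-1 = 13.6. δp/p = √((1·δc/c)² + (-1·δx/x)²) = √(0.00457 + 0.00265) = 0.0849, so δp = 1.16.
Q = p + u − z: δQ = √(δp² + δu² + δz²) = √(1.33 + 0.0625 + 0.0625) = 1.21
Q = 11.2.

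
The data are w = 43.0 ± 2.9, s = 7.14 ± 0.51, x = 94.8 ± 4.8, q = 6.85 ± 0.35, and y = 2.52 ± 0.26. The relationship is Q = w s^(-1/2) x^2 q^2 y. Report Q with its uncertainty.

(1.71 ± 0.330) × 10^7

Each factor contributes (exponent × relative error)² to (δQ/Q)²:
  (1·δw/w)² = (1×0.0674)² = 0.00455;  (−½·δs/s)² = (-0.5×0.0714)² = 0.00128;  (2·δx/x)² = (2×0.0506)² = 0.0103;  (2·δq/q)² = (2×0.0511)² = 0.0104;  (1·δy/y)² = (1×0.103)² = 0.0106
δQ/Q = √(0.0372) = 0.193
Q = 1.71e+07, so δQ = 0.193 × 1.71e+07 = 3.3e+06.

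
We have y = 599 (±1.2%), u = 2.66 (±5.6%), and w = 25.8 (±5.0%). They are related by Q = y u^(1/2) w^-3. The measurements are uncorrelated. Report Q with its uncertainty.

Since Q is a product/quotient, work with relative uncertainties:
  (1·δy/y)² = (1×0.0120)² = 0.000144;  (½·δu/u)² = (0.5×0.0560)² = 0.000784;  (-3·δw/w)² = (-3×0.0500)² = 0.0225
δQ/Q = √(0.0234) = 0.153
Q = 0.0569, so δQ = 0.153 × 0.0569 = 0.00871.

0.0569 ± 0.00871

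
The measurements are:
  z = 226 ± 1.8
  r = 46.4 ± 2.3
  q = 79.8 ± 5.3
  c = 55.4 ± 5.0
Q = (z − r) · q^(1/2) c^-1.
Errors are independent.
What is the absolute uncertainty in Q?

2.82

Let u = z − r = 180. δu = √(δz² + δr²) = √(3.24 + 5.29) = 2.92, so δu/u = 0.0163.
Q is then a monomial in u, q, c:
δQ/Q = √((δu/u)² + (½·δq/q)² + (-1·δc/c)²) = √(0.000264 + 0.00110 + 0.00815) = 0.0975
Q = 29.0, so δQ = 0.0975 × 29.0 = 2.82.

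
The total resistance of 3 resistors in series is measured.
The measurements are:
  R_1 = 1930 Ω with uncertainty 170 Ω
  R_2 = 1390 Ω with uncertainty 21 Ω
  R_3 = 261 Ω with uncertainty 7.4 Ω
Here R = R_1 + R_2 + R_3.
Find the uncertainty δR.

171 Ω

Absolute uncertainties add in quadrature for a linear combination:
  (δR_1)² = 28900;  (δR_2)² = 441;  (δR_3)² = 54.8
δR = √(29400) = 171 Ω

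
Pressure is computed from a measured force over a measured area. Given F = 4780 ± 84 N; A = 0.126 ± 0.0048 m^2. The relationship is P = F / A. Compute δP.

1590 Pa

P is a product of powers, so relative uncertainties combine in quadrature:
  (1·δF/F)² = (1×0.0176)² = 0.000309;  (-1·δA/A)² = (-1×0.0381)² = 0.00145
δP/P = √(0.00176) = 0.0420
P = 37900 Pa, so δP = 0.0420 × 37900 = 1590 Pa.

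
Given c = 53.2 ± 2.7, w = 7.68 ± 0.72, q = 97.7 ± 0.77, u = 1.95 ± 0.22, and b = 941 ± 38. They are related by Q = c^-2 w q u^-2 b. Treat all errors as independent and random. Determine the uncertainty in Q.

Products/powers → add relative errors in quadrature, weighted by exponent:
  (-2·δc/c)² = (-2×0.0508)² = 0.0103;  (1·δw/w)² = (1×0.0938)² = 0.00879;  (1·δq/q)² = (1×0.00788)² = 6.21e-05;  (-2·δu/u)² = (-2×0.113)² = 0.0509;  (1·δb/b)² = (1×0.0404)² = 0.00163
δQ/Q = √(0.0717) = 0.268
Q = 65.6, so δQ = 0.268 × 65.6 = 17.6.

17.6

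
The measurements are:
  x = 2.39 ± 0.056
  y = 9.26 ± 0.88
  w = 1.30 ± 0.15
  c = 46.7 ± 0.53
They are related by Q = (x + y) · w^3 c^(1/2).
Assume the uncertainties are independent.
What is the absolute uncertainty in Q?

Let u = x + y = 11.7. δu = √(δx² + δy²) = √(0.00314 + 0.774) = 0.882, so δu/u = 0.0757.
Q is then a monomial in u, w, c:
δQ/Q = √((δu/u)² + (3·δw/w)² + (½·δc/c)²) = √(0.00573 + 0.120 + 3.22e-05) = 0.354
Q = 175, so δQ = 0.354 × 175 = 62.0.

62.0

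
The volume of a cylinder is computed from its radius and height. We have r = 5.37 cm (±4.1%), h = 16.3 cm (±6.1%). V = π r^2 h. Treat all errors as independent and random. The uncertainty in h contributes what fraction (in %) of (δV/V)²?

(δV/V)² = (2·δr/r)² + (1·δh/h)²
  r term: (2×0.0410)² = 0.00672
  h term: (1×0.0610)² = 0.00372
Total = 0.0104. Share from h = 0.00372/0.0104 = 0.356.

35.6%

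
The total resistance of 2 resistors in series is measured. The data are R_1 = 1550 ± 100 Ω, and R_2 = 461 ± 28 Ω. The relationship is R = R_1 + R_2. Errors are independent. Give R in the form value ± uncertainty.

Sums and differences: (δR)² = Σ (cᵢ δxᵢ)².
  (δR_1)² = 10000;  (δR_2)² = 784
δR = √(10800) = 104 Ω
R = 2010 Ω.

2010 ± 104 Ω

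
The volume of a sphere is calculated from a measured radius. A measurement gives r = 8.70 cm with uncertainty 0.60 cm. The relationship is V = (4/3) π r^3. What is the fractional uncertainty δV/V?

0.207

V ∝ r^3, so δV/V = |3| · δr/r = 3 × 0.0690 = 0.207.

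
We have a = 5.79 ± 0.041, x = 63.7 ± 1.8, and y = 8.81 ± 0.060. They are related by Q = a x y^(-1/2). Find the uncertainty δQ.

Each factor contributes (exponent × relative error)² to (δQ/Q)²:
  (1·δa/a)² = (1×0.00708)² = 5.01e-05;  (1·δx/x)² = (1×0.0283)² = 0.000798;  (−½·δy/y)² = (-0.5×0.00681)² = 1.16e-05
δQ/Q = √(0.000860) = 0.0293
Q = 124, so δQ = 0.0293 × 124 = 3.64.

3.64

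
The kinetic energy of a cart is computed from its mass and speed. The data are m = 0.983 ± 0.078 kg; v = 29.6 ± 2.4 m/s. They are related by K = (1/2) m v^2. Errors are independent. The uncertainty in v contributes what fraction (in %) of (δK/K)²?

(δK/K)² = (1·δm/m)² + (2·δv/v)²
  m term: (1×0.0793)² = 0.00630
  v term: (2×0.0811)² = 0.0263
Total = 0.0326. Share from v = 0.0263/0.0326 = 0.807.

80.7%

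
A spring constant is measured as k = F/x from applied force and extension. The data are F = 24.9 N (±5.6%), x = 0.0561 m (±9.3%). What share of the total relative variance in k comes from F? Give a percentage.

26.6%

(δk/k)² = (1·δF/F)² + (-1·δx/x)²
  F term: (1×0.0560)² = 0.00314
  x term: (-1×0.0930)² = 0.00865
Total = 0.0118. Share from F = 0.00314/0.0118 = 0.266.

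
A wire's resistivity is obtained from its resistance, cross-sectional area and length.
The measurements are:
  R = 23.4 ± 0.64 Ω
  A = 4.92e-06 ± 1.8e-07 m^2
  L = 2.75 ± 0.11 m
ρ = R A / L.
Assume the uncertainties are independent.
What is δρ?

2.54e-06 Ω·m

Products/powers → add relative errors in quadrature, weighted by exponent:
  (1·δR/R)² = (1×0.0274)² = 0.000748;  (1·δA/A)² = (1×0.0366)² = 0.00134;  (-1·δL/L)² = (-1×0.0400)² = 0.00160
δρ/ρ = √(0.00369) = 0.0607
ρ = 4.19e-05 Ω·m, so δρ = 0.0607 × 4.19e-05 = 2.54e-06 Ω·m.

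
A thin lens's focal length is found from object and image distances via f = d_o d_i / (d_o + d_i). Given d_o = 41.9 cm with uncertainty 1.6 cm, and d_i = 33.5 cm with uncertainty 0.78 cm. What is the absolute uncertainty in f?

∂f/∂d_o = (d_i/(d_o+d_i))² = 0.197;  ∂f/∂d_i = (d_o/(d_o+d_i))² = 0.309
δf = √((∂f/∂d_o · δd_o)² + (∂f/∂d_i · δd_i)²) = √(0.0998 + 0.0580) = 0.397 cm

0.397 cm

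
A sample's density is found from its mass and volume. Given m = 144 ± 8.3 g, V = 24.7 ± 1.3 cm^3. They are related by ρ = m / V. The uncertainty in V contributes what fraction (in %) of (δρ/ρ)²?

(δρ/ρ)² = (1·δm/m)² + (-1·δV/V)²
  m term: (1×0.0576)² = 0.00332
  V term: (-1×0.0526)² = 0.00277
Total = 0.00609. Share from V = 0.00277/0.00609 = 0.455.

45.5%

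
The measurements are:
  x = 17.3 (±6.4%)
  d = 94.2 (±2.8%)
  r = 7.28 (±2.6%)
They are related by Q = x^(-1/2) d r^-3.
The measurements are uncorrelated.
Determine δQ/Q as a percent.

Since Q is a product/quotient, work with relative uncertainties:
  (−½·δx/x)² = (-0.5×0.0640)² = 0.00102;  (1·δd/d)² = (1×0.0280)² = 0.000784;  (-3·δr/r)² = (-3×0.0260)² = 0.00608
δQ/Q = √(0.00789) = 0.0888

8.88%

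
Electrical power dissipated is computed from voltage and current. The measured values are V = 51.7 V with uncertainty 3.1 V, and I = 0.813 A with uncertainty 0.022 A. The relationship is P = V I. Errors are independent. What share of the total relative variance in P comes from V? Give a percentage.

83.1%

(δP/P)² = (1·δV/V)² + (1·δI/I)²
  V term: (1×0.0600)² = 0.00360
  I term: (1×0.0271)² = 0.000732
Total = 0.00433. Share from V = 0.00360/0.00433 = 0.831.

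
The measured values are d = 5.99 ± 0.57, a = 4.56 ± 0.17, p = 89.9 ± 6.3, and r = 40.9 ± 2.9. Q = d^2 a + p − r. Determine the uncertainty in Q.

32.5

Let w = d^2·a = 164. δw/w = √((2·δd/d)² + (1·δa/a)²) = √(0.0362 + 0.00139) = 0.194, so δw = 31.7.
Q = w + p − r: δQ = √(δw² + δp² + δr²) = √(1010 + 39.7 + 8.41) = 32.5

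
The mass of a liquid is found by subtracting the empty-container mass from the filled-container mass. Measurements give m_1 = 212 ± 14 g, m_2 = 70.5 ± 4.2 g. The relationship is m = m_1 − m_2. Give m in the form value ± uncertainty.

142 ± 14.6 g

For a sum/difference, combine absolute errors in quadrature:
  (δm_1)² = 196;  (δm_2)² = 17.6
δm = √(214) = 14.6 g
m = 142 g.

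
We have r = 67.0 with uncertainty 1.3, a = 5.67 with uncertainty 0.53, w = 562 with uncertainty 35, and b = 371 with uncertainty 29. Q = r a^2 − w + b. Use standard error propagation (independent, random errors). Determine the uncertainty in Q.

Let p = r·a^2 = 2150. δp/p = √((1·δr/r)² + (2·δa/a)²) = √(0.000376 + 0.0349) = 0.188, so δp = 405.
Q = p − w + b: δQ = √(δp² + δw² + δb²) = √(1.64e+05 + 1220 + 841) = 407

407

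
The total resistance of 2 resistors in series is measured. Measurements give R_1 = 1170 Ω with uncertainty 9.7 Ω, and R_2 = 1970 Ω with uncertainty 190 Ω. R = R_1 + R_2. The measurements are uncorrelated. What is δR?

190 Ω

Sums and differences: (δR)² = Σ (cᵢ δxᵢ)².
  (δR_1)² = 94.1;  (δR_2)² = 36100
δR = √(36200) = 190 Ω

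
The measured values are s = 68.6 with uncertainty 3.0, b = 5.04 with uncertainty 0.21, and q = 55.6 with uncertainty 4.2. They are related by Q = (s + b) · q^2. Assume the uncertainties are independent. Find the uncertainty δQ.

35600

Let u = s + b = 73.6. δu = √(δs² + δb²) = √(9.00 + 0.0441) = 3.01, so δu/u = 0.0408.
Q is then a monomial in u, q:
δQ/Q = √((δu/u)² + (2·δq/q)²) = √(0.00167 + 0.0228) = 0.157
Q = 2.28e+05, so δQ = 0.157 × 2.28e+05 = 35600.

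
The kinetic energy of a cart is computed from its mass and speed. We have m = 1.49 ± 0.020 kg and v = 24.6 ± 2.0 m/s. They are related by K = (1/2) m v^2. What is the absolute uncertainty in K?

Since K is a product/quotient, work with relative uncertainties:
  (1·δm/m)² = (1×0.0134)² = 0.000180;  (2·δv/v)² = (2×0.0813)² = 0.0264
δK/K = √(0.0266) = 0.163
K = 451 J, so δK = 0.163 × 451 = 73.6 J.

73.6 J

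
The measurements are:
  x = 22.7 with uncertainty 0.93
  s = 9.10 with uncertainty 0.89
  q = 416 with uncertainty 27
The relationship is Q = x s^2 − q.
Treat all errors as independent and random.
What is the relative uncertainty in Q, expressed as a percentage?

25.7%

Let p = x·s^2 = 1880. δp/p = √((1·δx/x)² + (2·δs/s)²) = √(0.00168 + 0.0383) = 0.200, so δp = 376.
Q = p − q: δQ = √(δp² + δq²) = √(1.41e+05 + 729) = 377
Q = 1460, so δQ/Q = 377/1460 = 0.257.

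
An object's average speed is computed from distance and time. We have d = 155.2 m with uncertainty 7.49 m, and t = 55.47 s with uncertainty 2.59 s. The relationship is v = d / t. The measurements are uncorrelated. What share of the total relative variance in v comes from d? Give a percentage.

51.7%

(δv/v)² = (1·δd/d)² + (-1·δt/t)²
  d term: (1×0.0483)² = 0.00233
  t term: (-1×0.0467)² = 0.00218
Total = 0.00451. Share from d = 0.00233/0.00451 = 0.517.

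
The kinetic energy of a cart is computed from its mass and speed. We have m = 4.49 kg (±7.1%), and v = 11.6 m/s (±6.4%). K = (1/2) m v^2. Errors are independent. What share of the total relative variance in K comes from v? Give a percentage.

76.5%

(δK/K)² = (1·δm/m)² + (2·δv/v)²
  m term: (1×0.0710)² = 0.00504
  v term: (2×0.0640)² = 0.0164
Total = 0.0214. Share from v = 0.0164/0.0214 = 0.765.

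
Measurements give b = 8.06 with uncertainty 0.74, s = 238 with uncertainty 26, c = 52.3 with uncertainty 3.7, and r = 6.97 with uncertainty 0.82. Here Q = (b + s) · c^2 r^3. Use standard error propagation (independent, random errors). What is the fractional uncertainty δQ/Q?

0.395

Let u = b + s = 246. δu = √(δb² + δs²) = √(0.548 + 676) = 26.0, so δu/u = 0.106.
Q is then a monomial in u, c, r:
δQ/Q = √((δu/u)² + (2·δc/c)² + (3·δr/r)²) = √(0.0112 + 0.0200 + 0.125) = 0.395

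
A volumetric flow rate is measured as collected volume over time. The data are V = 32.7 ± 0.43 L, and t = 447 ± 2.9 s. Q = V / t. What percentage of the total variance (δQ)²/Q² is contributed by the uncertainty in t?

19.6%

(δQ/Q)² = (1·δV/V)² + (-1·δt/t)²
  V term: (1×0.0131)² = 0.000173
  t term: (-1×0.00649)² = 4.21e-05
Total = 0.000215. Share from t = 4.21e-05/0.000215 = 0.196.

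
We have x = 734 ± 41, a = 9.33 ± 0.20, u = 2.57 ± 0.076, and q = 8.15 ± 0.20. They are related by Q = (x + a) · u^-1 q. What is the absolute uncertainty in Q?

158

Let w = x + a = 743. δw = √(δx² + δa²) = √(1680 + 0.0400) = 41.0, so δw/w = 0.0552.
Q is then a monomial in w, u, q:
δQ/Q = √((δw/w)² + (-1·δu/u)² + (1·δq/q)²) = √(0.00304 + 0.000875 + 0.000602) = 0.0672
Q = 2360, so δQ = 0.0672 × 2360 = 158.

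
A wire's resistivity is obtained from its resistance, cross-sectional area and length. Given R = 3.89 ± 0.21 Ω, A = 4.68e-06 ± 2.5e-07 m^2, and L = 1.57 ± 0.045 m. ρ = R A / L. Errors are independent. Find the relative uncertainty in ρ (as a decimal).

Since ρ is a product/quotient, work with relative uncertainties:
  (1·δR/R)² = (1×0.0540)² = 0.00291;  (1·δA/A)² = (1×0.0534)² = 0.00285;  (-1·δL/L)² = (-1×0.0287)² = 0.000822
δρ/ρ = √(0.00659) = 0.0812

0.0812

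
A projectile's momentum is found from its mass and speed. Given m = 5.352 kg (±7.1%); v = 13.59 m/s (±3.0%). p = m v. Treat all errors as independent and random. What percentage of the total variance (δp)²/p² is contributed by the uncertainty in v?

15.1%

(δp/p)² = (1·δm/m)² + (1·δv/v)²
  m term: (1×0.0710)² = 0.00504
  v term: (1×0.0300)² = 0.000900
Total = 0.00594. Share from v = 0.000900/0.00594 = 0.151.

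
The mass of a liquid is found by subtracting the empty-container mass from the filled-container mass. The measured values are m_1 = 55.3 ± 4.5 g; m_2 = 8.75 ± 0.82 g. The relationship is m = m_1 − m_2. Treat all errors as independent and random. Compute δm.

4.57 g

Sums and differences: (δm)² = Σ (cᵢ δxᵢ)².
  (δm_1)² = 20.2;  (δm_2)² = 0.672
δm = √(20.9) = 4.57 g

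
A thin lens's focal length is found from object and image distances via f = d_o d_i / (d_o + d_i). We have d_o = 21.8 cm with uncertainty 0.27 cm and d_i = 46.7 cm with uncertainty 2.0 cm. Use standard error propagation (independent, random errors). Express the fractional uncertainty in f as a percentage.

1.60%

∂f/∂d_o = (d_i/(d_o+d_i))² = 0.465;  ∂f/∂d_i = (d_o/(d_o+d_i))² = 0.101
δf = √((∂f/∂d_o · δd_o)² + (∂f/∂d_i · δd_i)²) = √(0.0157 + 0.0410) = 0.238 cm
f = 14.9 cm, so δf/f = 0.238/14.9 = 0.0160.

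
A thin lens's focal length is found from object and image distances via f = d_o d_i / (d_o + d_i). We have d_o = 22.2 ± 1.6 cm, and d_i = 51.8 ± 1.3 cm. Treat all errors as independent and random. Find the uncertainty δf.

∂f/∂d_o = (d_i/(d_o+d_i))² = 0.490;  ∂f/∂d_i = (d_o/(d_o+d_i))² = 0.0900
δf = √((∂f/∂d_o · δd_o)² + (∂f/∂d_i · δd_i)²) = √(0.615 + 0.0137) = 0.793 cm

0.793 cm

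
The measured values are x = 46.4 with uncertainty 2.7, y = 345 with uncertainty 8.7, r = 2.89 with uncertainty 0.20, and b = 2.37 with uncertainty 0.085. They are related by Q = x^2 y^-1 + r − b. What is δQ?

0.774

Let p = x^2·y^-1 = 6.24. δp/p = √((2·δx/x)² + (-1·δy/y)²) = √(0.0135 + 0.000636) = 0.119, so δp = 0.743.
Q = p + r − b: δQ = √(δp² + δr² + δb²) = √(0.552 + 0.0400 + 0.00723) = 0.774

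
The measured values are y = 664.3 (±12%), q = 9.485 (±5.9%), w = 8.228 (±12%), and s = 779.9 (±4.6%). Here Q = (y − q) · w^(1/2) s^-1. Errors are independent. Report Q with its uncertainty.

2.408 ± 0.345

Let u = y − q = 654.8. δu = √(δy² + δq²) = √(6350 + 0.313) = 79.7, so δu/u = 0.122.
Q is then a monomial in u, w, s:
δQ/Q = √((δu/u)² + (½·δw/w)² + (-1·δs/s)²) = √(0.0148 + 0.00360 + 0.00212) = 0.143
Q = 2.408, so δQ = 0.143 × 2.408 = 0.345.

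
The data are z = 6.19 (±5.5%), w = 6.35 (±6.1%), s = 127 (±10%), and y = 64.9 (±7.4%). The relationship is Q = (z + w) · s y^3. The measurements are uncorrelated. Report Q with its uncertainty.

Let u = z + w = 12.5. δu = √(δz² + δw²) = √(0.116 + 0.150) = 0.516, so δu/u = 0.0411.
Q is then a monomial in u, s, y:
δQ/Q = √((δu/u)² + (1·δs/s)² + (3·δy/y)²) = √(0.00169 + 0.0100 + 0.0493) = 0.247
Q = 4.35e+08, so δQ = 0.247 × 4.35e+08 = 1.08e+08.

(4.35 ± 1.08) × 10^8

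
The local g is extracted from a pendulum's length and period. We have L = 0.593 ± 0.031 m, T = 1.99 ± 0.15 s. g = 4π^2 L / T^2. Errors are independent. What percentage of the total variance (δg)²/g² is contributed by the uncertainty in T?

89.3%

(δg/g)² = (1·δL/L)² + (-2·δT/T)²
  L term: (1×0.0523)² = 0.00273
  T term: (-2×0.0754)² = 0.0227
Total = 0.0255. Share from T = 0.0227/0.0255 = 0.893.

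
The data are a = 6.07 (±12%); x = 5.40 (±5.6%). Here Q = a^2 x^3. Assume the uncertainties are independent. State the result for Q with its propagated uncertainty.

5800 ± 1700

For a monomial Q ∝ a^2, x^3, fractional errors add in quadrature:
  (2·δa/a)² = (2×0.120)² = 0.0576;  (3·δx/x)² = (3×0.0560)² = 0.0282
δQ/Q = √(0.0858) = 0.293
Q = 5800, so δQ = 0.293 × 5800 = 1700.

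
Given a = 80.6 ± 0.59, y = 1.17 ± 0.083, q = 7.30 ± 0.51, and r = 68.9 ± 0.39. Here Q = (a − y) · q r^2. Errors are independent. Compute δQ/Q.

Let u = a − y = 79.4. δu = √(δa² + δy²) = √(0.348 + 0.00689) = 0.596, so δu/u = 0.00750.
Q is then a monomial in u, q, r:
δQ/Q = √((δu/u)² + (1·δq/q)² + (2·δr/r)²) = √(5.63e-05 + 0.00488 + 0.000128) = 0.0712

0.0712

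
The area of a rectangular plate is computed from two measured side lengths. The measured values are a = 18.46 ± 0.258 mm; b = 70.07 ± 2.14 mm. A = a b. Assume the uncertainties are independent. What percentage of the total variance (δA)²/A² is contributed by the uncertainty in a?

(δA/A)² = (1·δa/a)² + (1·δb/b)²
  a term: (1×0.0140)² = 0.000195
  b term: (1×0.0305)² = 0.000933
Total = 0.00113. Share from a = 0.000195/0.00113 = 0.173.

17.3%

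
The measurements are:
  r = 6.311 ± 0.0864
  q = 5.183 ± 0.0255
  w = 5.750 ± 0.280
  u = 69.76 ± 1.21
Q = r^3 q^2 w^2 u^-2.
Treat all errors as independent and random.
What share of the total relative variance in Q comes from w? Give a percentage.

(δQ/Q)² = (3·δr/r)² + (2·δq/q)² + (2·δw/w)² + (-2·δu/u)²
  r term: (3×0.0137)² = 0.00169
  q term: (2×0.00492)² = 9.68e-05
  w term: (2×0.0487)² = 0.00949
  u term: (-2×0.0173)² = 0.00120
Total = 0.0125. Share from w = 0.00949/0.0125 = 0.760.

76.0%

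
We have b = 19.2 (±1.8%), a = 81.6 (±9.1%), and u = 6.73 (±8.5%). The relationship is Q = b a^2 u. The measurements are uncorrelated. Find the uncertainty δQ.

1.74e+05

Since Q is a product/quotient, work with relative uncertainties:
  (1·δb/b)² = (1×0.0180)² = 0.000324;  (2·δa/a)² = (2×0.0910)² = 0.0331;  (1·δu/u)² = (1×0.0850)² = 0.00723
δQ/Q = √(0.0407) = 0.202
Q = 8.6e+05, so δQ = 0.202 × 8.6e+05 = 1.74e+05.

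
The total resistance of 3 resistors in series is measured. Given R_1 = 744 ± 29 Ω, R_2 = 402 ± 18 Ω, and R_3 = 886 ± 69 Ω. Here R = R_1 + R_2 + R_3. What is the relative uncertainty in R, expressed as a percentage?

Absolute uncertainties add in quadrature for a linear combination:
  (δR_1)² = 841;  (δR_2)² = 324;  (δR_3)² = 4760
δR = √(5930) = 77.0 Ω
R = 2030 Ω, so δR/R = 77.0/2030 = 0.0379.

3.79%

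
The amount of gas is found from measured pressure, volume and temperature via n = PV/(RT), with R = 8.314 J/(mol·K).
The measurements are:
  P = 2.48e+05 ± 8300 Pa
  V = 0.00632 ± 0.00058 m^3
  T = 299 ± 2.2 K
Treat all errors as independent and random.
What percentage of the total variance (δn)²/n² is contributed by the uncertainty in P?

(δn/n)² = (1·δP/P)² + (1·δV/V)² + (-1·δT/T)²
  P term: (1×0.0335)² = 0.00112
  V term: (1×0.0918)² = 0.00842
  T term: (-1×0.00736)² = 5.41e-05
Total = 0.00960. Share from P = 0.00112/0.00960 = 0.117.

11.7%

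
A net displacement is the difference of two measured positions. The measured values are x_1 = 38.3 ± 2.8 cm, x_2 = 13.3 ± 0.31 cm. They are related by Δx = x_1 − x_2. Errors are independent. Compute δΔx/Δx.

0.113

Absolute uncertainties add in quadrature for a linear combination:
  (δx_1)² = 7.84;  (δx_2)² = 0.0961
δΔx = √(7.94) = 2.82 cm
Δx = 25.0 cm, so δΔx/Δx = 2.82/25.0 = 0.113.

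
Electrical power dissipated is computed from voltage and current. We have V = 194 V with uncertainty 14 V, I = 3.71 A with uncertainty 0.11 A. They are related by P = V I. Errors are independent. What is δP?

Since P is a product/quotient, work with relative uncertainties:
  (1·δV/V)² = (1×0.0722)² = 0.00521;  (1·δI/I)² = (1×0.0296)² = 0.000879
δP/P = √(0.00609) = 0.0780
P = 720 W, so δP = 0.0780 × 720 = 56.2 W.

56.2 W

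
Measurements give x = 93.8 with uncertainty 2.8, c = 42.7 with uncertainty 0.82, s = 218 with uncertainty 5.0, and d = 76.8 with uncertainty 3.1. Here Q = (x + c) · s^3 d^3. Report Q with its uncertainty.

Let u = x + c = 136. δu = √(δx² + δc²) = √(7.84 + 0.672) = 2.92, so δu/u = 0.0214.
Q is then a monomial in u, s, d:
δQ/Q = √((δu/u)² + (3·δs/s)² + (3·δd/d)²) = √(0.000457 + 0.00473 + 0.0147) = 0.141
Q = 6.41e+14, so δQ = 0.141 × 6.41e+14 = 9.03e+13.

(6.41 ± 0.903) × 10^14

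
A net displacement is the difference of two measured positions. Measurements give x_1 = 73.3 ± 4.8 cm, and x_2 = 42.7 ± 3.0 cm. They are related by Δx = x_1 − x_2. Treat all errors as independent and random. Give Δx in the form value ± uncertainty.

Absolute uncertainties add in quadrature for a linear combination:
  (δx_1)² = 23.0;  (δx_2)² = 9.00
δΔx = √(32.0) = 5.66 cm
Δx = 30.6 cm.

30.6 ± 5.66 cm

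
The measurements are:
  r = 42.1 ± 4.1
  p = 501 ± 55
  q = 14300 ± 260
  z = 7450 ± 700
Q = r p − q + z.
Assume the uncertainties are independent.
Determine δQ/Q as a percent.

Let w = r·p = 21100. δw/w = √((1·δr/r)² + (1·δp/p)²) = √(0.00948 + 0.0121) = 0.147, so δw = 3100.
Q = w − q + z: δQ = √(δw² + δq² + δz²) = √(9.58e+06 + 67600 + 4.9e+05) = 3180
Q = 14200, so δQ/Q = 3180/14200 = 0.224.

22.4%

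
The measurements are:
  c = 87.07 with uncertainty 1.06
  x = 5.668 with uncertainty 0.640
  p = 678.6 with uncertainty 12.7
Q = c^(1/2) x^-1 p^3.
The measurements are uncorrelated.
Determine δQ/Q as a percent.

For a monomial Q ∝ c^(1/2), x^-1, p^3, fractional errors add in quadrature:
  (½·δc/c)² = (0.5×0.0122)² = 3.71e-05;  (-1·δx/x)² = (-1×0.113)² = 0.0127;  (3·δp/p)² = (3×0.0187)² = 0.00315
δQ/Q = √(0.0159) = 0.126

12.6%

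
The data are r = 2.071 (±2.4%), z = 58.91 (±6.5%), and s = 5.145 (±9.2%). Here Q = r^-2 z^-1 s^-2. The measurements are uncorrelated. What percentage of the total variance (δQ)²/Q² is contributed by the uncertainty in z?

10.5%

(δQ/Q)² = (-2·δr/r)² + (-1·δz/z)² + (-2·δs/s)²
  r term: (-2×0.0240)² = 0.00230
  z term: (-1×0.0650)² = 0.00423
  s term: (-2×0.0920)² = 0.0339
Total = 0.0404. Share from z = 0.00423/0.0404 = 0.105.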